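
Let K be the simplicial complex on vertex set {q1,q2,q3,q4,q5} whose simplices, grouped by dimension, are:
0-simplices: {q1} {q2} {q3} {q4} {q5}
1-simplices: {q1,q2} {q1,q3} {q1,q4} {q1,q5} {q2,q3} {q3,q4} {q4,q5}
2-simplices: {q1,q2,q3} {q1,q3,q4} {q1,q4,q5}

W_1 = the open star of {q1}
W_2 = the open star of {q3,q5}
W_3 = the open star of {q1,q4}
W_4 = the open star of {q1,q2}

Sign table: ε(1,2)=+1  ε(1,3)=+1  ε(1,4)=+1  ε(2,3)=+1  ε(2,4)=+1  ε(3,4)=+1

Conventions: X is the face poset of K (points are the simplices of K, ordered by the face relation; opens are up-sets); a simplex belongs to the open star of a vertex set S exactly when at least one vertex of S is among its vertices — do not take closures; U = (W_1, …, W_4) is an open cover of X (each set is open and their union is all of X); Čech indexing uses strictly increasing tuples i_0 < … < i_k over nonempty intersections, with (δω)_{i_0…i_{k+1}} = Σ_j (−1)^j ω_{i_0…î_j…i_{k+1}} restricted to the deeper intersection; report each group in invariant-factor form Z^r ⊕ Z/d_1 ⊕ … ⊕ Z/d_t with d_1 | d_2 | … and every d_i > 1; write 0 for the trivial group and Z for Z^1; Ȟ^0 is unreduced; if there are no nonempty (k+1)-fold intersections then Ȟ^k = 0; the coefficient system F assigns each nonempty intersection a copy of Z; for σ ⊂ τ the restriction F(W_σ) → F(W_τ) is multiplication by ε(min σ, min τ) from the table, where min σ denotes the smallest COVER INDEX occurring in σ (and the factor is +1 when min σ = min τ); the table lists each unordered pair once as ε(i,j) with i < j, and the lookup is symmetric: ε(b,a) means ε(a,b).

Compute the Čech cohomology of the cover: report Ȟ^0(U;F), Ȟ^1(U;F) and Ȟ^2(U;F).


Ȟ^0(U;F) ≅ Z,  Ȟ^1(U;F) ≅ 0,  Ȟ^2(U;F) ≅ 0

nerve of the cover:
  W1={{q1},{q1,q2},{q1,q3},{q1,q4},{q1,q5},{q1,q2,q3},{q1,q3,q4},{q1,q4,q5}} W2={{q3},{q5},{q1,q3},{q1,q5},{q2,q3},{q3,q4},{q4,q5},{q1,q2,q3},{q1,q3,q4},{q1,q4,q5}} W3={{q1},{q4},{q1,q2},{q1,q3},{q1,q4},{q1,q5},{q3,q4},{q4,q5},{q1,q2,q3},{q1,q3,q4},{q1,q4,q5}} W4={{q1},{q2},{q1,q2},{q1,q3},{q1,q4},{q1,q5},{q2,q3},{q1,q2,q3},{q1,q3,q4},{q1,q4,q5}}
  W12={{q1,q3},{q1,q5},{q1,q2,q3},{q1,q3,q4},{q1,q4,q5}} W13={{q1},{q1,q2},{q1,q3},{q1,q4},{q1,q5},{q1,q2,q3},{q1,q3,q4},{q1,q4,q5}} W14={{q1},{q1,q2},{q1,q3},{q1,q4},{q1,q5},{q1,q2,q3},{q1,q3,q4},{q1,q4,q5}} W23={{q1,q3},{q1,q5},{q3,q4},{q4,q5},{q1,q2,q3},{q1,q3,q4},{q1,q4,q5}} W24={{q1,q3},{q1,q5},{q2,q3},{q1,q2,q3},{q1,q3,q4},{q1,q4,q5}} W34={{q1},{q1,q2},{q1,q3},{q1,q4},{q1,q5},{q1,q2,q3},{q1,q3,q4},{q1,q4,q5}}
  W123={{q1,q3},{q1,q5},{q1,q2,q3},{q1,q3,q4},{q1,q4,q5}} W124={{q1,q3},{q1,q5},{q1,q2,q3},{q1,q3,q4},{q1,q4,q5}} W134={{q1},{q1,q2},{q1,q3},{q1,q4},{q1,q5},{q1,q2,q3},{q1,q3,q4},{q1,q4,q5}} W234={{q1,q3},{q1,q5},{q1,q2,q3},{q1,q3,q4},{q1,q4,q5}}
  W1234={{q1,q3},{q1,q5},{q1,q2,q3},{q1,q3,q4},{q1,q4,q5}}
C dims 4,6,4,1; δ0: rk 3, SNF 1^3; δ1: rk 3, SNF 1^3; δ2: rk 1, SNF 1^1
Ȟ^0 = (4 − 3) − 0 = 1, so Ȟ^0 ≅ Z
Ȟ^1 = (6 − 3) − 3 = 0, so Ȟ^1 ≅ 0
Ȟ^2 = (4 − 1) − 3 = 0, so Ȟ^2 ≅ 0


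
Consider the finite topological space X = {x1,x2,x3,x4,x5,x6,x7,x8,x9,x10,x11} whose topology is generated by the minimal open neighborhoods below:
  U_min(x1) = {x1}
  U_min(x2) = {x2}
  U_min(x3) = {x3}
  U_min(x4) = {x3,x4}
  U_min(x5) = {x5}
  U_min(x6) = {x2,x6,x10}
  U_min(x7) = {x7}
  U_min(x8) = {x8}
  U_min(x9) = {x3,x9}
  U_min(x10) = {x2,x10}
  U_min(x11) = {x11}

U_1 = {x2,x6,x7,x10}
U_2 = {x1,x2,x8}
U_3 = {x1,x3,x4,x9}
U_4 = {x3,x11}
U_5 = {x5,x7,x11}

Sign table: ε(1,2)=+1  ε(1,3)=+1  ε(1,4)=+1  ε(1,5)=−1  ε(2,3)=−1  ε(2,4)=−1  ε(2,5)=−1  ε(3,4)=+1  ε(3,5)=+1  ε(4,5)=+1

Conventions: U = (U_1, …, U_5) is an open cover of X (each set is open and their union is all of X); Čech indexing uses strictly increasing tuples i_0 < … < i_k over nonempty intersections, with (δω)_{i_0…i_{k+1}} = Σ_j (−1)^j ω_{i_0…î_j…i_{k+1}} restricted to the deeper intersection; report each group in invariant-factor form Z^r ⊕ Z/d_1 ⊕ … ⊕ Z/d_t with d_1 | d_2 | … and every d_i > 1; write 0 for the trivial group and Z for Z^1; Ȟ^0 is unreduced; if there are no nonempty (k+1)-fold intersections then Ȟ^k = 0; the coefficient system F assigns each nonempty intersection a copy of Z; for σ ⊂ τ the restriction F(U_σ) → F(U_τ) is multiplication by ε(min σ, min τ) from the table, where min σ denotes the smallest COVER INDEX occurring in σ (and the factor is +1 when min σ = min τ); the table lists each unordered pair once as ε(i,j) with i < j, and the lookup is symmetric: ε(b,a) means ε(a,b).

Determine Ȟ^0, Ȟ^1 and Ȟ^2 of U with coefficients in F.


Ȟ^0 ≅ Z; Ȟ^1 ≅ Z; Ȟ^2 ≅ 0

nerve simplices:
  U12={x2} U15={x7} U23={x1} U34={x3} U45={x11}
C dims 5,5; δ0: rk 4, SNF 1^4
degree 0: 5−4−0 = 1 → Ȟ^0 ≅ Z
degree 1: 5−0−4 = 1 → Ȟ^1 ≅ Z
degree 2: 0−0−0 = 0 → Ȟ^2 ≅ 0


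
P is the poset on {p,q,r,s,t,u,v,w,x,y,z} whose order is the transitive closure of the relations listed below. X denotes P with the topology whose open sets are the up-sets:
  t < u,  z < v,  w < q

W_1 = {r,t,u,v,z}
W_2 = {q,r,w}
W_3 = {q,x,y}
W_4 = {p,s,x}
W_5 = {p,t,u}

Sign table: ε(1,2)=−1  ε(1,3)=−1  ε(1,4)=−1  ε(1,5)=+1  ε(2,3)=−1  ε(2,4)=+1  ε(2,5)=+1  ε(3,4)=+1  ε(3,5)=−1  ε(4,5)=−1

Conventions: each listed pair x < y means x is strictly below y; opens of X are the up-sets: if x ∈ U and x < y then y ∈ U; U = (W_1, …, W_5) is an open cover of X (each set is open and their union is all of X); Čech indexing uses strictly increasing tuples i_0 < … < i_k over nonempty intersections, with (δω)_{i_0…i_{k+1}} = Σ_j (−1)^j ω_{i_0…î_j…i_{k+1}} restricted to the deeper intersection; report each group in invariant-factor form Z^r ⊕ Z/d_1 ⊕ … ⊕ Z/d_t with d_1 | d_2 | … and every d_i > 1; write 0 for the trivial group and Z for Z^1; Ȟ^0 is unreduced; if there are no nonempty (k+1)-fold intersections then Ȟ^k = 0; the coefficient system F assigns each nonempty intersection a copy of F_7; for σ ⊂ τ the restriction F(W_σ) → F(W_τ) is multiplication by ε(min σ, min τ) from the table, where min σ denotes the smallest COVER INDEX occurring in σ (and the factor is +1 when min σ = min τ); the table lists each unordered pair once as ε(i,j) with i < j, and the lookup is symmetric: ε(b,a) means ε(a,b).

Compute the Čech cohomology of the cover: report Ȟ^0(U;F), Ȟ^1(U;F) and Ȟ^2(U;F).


nonempty intersections:
  W12={r} W15={t,u} W23={q} W34={x} W45={p}
C dims 5,5; δ0: rk_F7 5
Ȟ^0: (5−5)−0=0 ⇒ 0
Ȟ^1: (5−0)−5=0 ⇒ 0
Ȟ^2: (0−0)−0=0 ⇒ 0

Ȟ^0(U;F) ≅ 0; Ȟ^1(U;F) ≅ 0; Ȟ^2(U;F) ≅ 0


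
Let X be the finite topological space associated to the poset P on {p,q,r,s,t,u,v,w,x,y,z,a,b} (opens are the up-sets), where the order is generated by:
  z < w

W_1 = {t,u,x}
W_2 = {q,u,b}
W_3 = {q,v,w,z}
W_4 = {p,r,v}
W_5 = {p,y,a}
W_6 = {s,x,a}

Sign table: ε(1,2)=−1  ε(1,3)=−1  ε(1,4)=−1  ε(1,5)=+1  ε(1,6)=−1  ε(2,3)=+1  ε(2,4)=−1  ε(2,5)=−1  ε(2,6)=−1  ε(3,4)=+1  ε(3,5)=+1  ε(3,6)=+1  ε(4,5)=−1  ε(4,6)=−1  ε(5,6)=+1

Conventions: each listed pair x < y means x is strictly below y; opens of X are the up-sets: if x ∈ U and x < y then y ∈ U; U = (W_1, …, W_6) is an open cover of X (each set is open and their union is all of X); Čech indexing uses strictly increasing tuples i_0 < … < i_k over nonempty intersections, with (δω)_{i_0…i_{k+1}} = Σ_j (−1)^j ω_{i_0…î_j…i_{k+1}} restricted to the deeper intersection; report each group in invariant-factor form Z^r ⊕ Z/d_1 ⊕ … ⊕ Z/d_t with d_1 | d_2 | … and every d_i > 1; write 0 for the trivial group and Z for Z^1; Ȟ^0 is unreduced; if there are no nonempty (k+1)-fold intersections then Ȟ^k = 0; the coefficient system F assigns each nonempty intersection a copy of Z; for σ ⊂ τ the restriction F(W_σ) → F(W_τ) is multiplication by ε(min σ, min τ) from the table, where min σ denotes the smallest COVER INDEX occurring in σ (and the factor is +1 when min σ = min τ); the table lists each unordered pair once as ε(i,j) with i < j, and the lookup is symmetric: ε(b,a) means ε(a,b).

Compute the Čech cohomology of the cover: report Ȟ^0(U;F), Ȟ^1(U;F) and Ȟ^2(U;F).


Ȟ^0(U;F) ≅ 0, Ȟ^1(U;F) ≅ Z/2 and Ȟ^2(U;F) ≅ 0

nerve of the cover:
  W12={u} W16={x} W23={q} W34={v} W45={p} W56={a}
C dims 6,6; δ0: rk 6, SNF 1^5·2
Ȟ^0 = (6 − 6) − 0 = 0, so Ȟ^0 ≅ 0
Ȟ^1 = (6 − 0) − 6 = 0 plus torsion [2], so Ȟ^1 ≅ Z/2
Ȟ^2 = (0 − 0) − 0 = 0, so Ȟ^2 ≅ 0


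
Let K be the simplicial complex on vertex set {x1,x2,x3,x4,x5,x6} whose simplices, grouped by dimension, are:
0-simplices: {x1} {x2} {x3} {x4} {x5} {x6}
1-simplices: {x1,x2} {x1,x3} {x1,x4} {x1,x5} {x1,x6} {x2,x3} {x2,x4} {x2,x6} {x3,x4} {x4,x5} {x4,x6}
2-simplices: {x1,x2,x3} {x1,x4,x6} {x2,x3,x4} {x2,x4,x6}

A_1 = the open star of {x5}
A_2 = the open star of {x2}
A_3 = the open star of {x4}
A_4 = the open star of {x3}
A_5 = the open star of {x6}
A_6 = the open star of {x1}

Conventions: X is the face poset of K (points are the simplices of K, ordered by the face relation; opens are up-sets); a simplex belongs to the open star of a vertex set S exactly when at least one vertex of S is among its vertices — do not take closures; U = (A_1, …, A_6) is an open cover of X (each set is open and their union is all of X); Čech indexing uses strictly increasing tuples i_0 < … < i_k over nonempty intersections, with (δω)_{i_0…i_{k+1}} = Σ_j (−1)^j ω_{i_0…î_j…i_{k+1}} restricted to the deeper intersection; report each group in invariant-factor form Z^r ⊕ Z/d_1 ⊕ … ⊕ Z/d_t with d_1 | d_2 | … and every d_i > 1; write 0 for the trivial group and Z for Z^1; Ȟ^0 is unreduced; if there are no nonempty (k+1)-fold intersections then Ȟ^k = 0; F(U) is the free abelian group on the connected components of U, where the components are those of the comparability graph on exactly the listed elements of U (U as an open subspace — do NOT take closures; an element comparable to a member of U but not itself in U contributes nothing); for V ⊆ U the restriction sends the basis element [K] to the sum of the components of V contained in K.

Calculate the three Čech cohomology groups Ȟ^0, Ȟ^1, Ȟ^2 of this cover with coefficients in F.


intersection data:
  A1={{x5},{x1,x5},{x4,x5}} A2={{x2},{x1,x2},{x2,x3},{x2,x4},{x2,x6},{x1,x2,x3},{x2,x3,x4},{x2,x4,x6}} A3={{x4},{x1,x4},{x2,x4},{x3,x4},{x4,x5},{x4,x6},{x1,x4,x6},{x2,x3,x4},{x2,x4,x6}} A4={{x3},{x1,x3},{x2,x3},{x3,x4},{x1,x2,x3},{x2,x3,x4}} A5={{x6},{x1,x6},{x2,x6},{x4,x6},{x1,x4,x6},{x2,x4,x6}} A6={{x1},{x1,x2},{x1,x3},{x1,x4},{x1,x5},{x1,x6},{x1,x2,x3},{x1,x4,x6}}
  A13={{x4,x5}} A16={{x1,x5}} A23={{x2,x4},{x2,x3,x4},{x2,x4,x6}} A24={{x2,x3},{x1,x2,x3},{x2,x3,x4}} A25={{x2,x6},{x2,x4,x6}} A26={{x1,x2},{x1,x2,x3}} A34={{x3,x4},{x2,x3,x4}} A35={{x4,x6},{x1,x4,x6},{x2,x4,x6}} A36={{x1,x4},{x1,x4,x6}} A46={{x1,x3},{x1,x2,x3}} A56={{x1,x6},{x1,x4,x6}}
  A234={{x2,x3,x4}} A235={{x2,x4,x6}} A246={{x1,x2,x3}} A356={{x1,x4,x6}}
components per intersection:
  A1: {{x5},{x1,x5},{x4,x5}}
  A2: {{x2},{x1,x2},{x2,x3},{x2,x4},{x2,x6},{x1,x2,x3},{x2,x3,x4},{x2,x4,x6}}
  A3: {{x4},{x1,x4},{x2,x4},{x3,x4},{x4,x5},{x4,x6},{x1,x4,x6},{x2,x3,x4},{x2,x4,x6}}
  A4: {{x3},{x1,x3},{x2,x3},{x3,x4},{x1,x2,x3},{x2,x3,x4}}
  A5: {{x6},{x1,x6},{x2,x6},{x4,x6},{x1,x4,x6},{x2,x4,x6}}
  A6: {{x1},{x1,x2},{x1,x3},{x1,x4},{x1,x5},{x1,x6},{x1,x2,x3},{x1,x4,x6}}
  A13: {{x4,x5}}
  A16: {{x1,x5}}
  A23: {{x2,x4},{x2,x3,x4},{x2,x4,x6}}
  A24: {{x2,x3},{x1,x2,x3},{x2,x3,x4}}
  A25: {{x2,x6},{x2,x4,x6}}
  A26: {{x1,x2},{x1,x2,x3}}
  A34: {{x3,x4},{x2,x3,x4}}
  A35: {{x4,x6},{x1,x4,x6},{x2,x4,x6}}
  A36: {{x1,x4},{x1,x4,x6}}
  A46: {{x1,x3},{x1,x2,x3}}
  A56: {{x1,x6},{x1,x4,x6}}
  A234: {{x2,x3,x4}}
  A235: {{x2,x4,x6}}
  A246: {{x1,x2,x3}}
  A356: {{x1,x4,x6}}
C dims 6,11,4; δ0: rk 5, SNF 1^5; δ1: rk 4, SNF 1^4
Ȟ^0 = (6 − 5) − 0 = 1, so Ȟ^0 ≅ Z
Ȟ^1 = (11 − 4) − 5 = 2, so Ȟ^1 ≅ Z^2
Ȟ^2 = (4 − 0) − 4 = 0, so Ȟ^2 ≅ 0

Ȟ^0 = Z,  Ȟ^1 = Z^2,  Ȟ^2 = 0


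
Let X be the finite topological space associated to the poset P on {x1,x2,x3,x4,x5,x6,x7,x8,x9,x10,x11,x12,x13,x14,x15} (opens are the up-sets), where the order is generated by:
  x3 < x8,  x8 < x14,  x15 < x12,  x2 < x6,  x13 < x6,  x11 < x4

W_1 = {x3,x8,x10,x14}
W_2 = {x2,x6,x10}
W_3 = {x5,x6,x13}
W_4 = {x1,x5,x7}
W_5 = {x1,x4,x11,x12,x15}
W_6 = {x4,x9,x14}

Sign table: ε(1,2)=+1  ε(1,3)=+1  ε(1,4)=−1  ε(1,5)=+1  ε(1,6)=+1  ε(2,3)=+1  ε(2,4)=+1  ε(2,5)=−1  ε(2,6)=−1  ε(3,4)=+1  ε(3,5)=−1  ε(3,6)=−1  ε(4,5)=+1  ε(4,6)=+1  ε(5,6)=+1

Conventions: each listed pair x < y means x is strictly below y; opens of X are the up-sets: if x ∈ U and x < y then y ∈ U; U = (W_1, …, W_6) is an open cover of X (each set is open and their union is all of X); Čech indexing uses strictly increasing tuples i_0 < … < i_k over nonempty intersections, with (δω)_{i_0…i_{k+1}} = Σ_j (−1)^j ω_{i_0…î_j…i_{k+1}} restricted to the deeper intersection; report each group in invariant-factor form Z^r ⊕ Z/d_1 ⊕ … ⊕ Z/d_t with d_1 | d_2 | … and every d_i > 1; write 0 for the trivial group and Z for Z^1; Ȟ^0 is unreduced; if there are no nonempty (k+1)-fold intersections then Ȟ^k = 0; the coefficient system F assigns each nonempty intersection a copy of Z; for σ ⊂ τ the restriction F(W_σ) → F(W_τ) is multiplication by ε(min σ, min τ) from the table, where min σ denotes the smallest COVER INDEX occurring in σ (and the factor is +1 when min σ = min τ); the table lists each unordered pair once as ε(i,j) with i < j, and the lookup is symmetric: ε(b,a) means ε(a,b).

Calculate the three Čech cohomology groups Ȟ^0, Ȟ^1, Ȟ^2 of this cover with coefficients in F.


Ȟ^0 = Z,  Ȟ^1 = Z,  Ȟ^2 = 0

cover nerve:
  W12={x10} W16={x14} W23={x6} W34={x5} W45={x1} W56={x4}
C dims 6,6; δ0: rk 5, SNF 1^5
Ȟ^0: (6−5)−0=1 ⇒ Z
Ȟ^1: (6−0)−5=1 ⇒ Z
Ȟ^2: (0−0)−0=0 ⇒ 0


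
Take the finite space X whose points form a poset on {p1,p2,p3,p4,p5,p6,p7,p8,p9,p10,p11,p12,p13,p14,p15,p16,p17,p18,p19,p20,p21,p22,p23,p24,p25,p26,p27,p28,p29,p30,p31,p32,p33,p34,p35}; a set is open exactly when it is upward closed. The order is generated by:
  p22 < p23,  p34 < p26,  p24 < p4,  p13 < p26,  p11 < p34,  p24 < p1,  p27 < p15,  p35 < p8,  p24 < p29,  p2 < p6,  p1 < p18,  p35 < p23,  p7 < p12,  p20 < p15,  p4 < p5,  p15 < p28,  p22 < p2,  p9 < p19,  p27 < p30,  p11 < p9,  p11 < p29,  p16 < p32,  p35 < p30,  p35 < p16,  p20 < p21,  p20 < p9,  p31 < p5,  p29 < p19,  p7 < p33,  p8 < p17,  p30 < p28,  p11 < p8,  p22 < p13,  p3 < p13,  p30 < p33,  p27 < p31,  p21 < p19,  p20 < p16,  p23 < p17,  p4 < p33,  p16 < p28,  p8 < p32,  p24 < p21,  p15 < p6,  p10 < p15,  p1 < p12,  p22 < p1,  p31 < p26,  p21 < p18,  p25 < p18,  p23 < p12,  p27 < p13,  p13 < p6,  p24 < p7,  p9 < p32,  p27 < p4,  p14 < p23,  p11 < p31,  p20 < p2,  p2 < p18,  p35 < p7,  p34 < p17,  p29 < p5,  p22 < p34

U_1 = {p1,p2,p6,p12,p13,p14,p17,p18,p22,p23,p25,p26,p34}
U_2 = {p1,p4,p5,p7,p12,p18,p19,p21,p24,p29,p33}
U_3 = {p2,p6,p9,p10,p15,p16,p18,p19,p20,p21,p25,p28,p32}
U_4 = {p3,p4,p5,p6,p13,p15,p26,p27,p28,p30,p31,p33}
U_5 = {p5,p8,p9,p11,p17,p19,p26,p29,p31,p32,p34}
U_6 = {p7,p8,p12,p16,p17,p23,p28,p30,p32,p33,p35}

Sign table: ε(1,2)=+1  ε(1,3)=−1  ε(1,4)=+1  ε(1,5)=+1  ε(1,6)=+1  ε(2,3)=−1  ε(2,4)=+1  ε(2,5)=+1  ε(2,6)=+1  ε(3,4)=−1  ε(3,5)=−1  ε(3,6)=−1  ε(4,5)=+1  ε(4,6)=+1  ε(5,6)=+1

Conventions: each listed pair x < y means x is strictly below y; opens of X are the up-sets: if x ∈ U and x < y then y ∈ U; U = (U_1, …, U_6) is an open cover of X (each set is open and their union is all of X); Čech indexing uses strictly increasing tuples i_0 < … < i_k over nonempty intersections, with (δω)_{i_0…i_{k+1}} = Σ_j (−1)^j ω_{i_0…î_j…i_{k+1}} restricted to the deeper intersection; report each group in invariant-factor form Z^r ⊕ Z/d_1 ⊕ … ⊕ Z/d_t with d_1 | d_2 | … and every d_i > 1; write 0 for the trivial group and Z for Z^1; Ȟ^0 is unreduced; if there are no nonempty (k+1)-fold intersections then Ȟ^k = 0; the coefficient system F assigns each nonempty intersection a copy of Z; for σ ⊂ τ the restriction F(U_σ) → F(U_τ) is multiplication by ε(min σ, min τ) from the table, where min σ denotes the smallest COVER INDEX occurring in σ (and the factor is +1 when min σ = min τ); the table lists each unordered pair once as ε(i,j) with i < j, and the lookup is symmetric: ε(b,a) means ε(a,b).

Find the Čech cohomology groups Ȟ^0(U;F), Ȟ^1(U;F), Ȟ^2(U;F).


Ȟ^0(U;F) ≅ Z,  Ȟ^1(U;F) ≅ 0,  Ȟ^2(U;F) ≅ Z/2

nerve of the cover:
  U12={p1,p12,p18} U13={p2,p6,p18,p25} U14={p6,p13,p26} U15={p17,p26,p34} U16={p12,p17,p23} U23={p18,p19,p21} U24={p4,p5,p33} U25={p5,p19,p29} U26={p7,p12,p33} U34={p6,p15,p28} U35={p9,p19,p32} U36={p16,p28,p32} U45={p5,p26,p31} U46={p28,p30,p33} U56={p8,p17,p32}
  U123={p18} U126={p12} U134={p6} U145={p26} U156={p17} U235={p19} U245={p5} U246={p33} U346={p28} U356={p32}
C dims 6,15,10; δ0: rk 5, SNF 1^5; δ1: rk 10, SNF 1^9·2
Ȟ^0 = (6 − 5) − 0 = 1, so Ȟ^0 ≅ Z
Ȟ^1 = (15 − 10) − 5 = 0, so Ȟ^1 ≅ 0
Ȟ^2 = (10 − 0) − 10 = 0 plus torsion [2], so Ȟ^2 ≅ Z/2


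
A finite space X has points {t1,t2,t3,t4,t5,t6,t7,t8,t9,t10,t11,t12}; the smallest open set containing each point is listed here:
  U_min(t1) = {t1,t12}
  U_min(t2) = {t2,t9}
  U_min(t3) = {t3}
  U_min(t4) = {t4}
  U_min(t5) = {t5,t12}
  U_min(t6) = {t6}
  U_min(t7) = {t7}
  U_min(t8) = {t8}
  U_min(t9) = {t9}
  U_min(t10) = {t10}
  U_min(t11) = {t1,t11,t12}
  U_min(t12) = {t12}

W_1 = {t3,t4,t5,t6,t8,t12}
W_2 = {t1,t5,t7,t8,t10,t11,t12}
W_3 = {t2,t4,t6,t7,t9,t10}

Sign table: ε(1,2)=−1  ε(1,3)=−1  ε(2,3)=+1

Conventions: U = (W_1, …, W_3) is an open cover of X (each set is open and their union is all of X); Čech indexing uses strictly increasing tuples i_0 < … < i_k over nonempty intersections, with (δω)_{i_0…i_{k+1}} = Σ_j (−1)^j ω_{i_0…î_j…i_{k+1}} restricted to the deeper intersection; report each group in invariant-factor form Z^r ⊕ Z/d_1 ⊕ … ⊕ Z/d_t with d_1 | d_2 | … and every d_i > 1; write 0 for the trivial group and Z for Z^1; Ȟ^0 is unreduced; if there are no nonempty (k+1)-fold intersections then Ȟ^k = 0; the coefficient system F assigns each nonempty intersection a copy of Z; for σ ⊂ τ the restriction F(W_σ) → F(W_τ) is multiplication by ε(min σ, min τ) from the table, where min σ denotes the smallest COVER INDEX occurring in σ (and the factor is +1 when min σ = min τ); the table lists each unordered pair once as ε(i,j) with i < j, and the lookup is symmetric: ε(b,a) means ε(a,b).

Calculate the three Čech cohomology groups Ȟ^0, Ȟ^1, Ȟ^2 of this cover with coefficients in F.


cover nerve:
  W12={t5,t8,t12} W13={t4,t6} W23={t7,t10}
C dims 3,3; δ0: rk 2, SNF 1^2
Ȟ^0: (3−2)−0=1 ⇒ Z
Ȟ^1: (3−0)−2=1 ⇒ Z
Ȟ^2: (0−0)−0=0 ⇒ 0

Ȟ^0(U;F) ≅ Z; Ȟ^1(U;F) ≅ Z; Ȟ^2(U;F) ≅ 0


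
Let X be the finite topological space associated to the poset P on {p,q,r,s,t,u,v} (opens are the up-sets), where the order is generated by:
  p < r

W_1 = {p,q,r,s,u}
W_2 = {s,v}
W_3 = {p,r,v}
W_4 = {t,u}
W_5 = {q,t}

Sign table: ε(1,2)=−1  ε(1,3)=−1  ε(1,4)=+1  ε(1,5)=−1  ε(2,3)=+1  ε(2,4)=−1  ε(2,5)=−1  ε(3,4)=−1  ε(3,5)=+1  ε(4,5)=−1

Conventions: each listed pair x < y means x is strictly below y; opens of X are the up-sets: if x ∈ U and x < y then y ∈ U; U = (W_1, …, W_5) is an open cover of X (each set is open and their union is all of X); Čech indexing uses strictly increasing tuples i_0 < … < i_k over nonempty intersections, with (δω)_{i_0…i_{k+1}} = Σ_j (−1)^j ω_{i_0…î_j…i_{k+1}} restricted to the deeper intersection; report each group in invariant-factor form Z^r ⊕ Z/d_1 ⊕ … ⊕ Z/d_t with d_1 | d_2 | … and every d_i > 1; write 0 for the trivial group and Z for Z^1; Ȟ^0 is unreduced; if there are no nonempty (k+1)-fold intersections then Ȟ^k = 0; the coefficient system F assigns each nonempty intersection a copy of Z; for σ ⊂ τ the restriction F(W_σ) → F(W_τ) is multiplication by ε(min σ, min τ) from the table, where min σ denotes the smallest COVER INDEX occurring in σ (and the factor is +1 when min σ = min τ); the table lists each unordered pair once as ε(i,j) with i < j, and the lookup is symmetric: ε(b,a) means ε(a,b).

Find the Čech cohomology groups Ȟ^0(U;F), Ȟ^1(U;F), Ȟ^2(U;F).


Ȟ^0(U;F) ≅ Z,  Ȟ^1(U;F) ≅ Z^2,  Ȟ^2(U;F) ≅ 0

nerve simplices:
  W12={s} W13={p,r} W14={u} W15={q} W23={v} W45={t}
C dims 5,6; δ0: rk 4, SNF 1^4
degree 0: 5−4−0 = 1 → Ȟ^0 ≅ Z
degree 1: 6−0−4 = 2 → Ȟ^1 ≅ Z^2
degree 2: 0−0−0 = 0 → Ȟ^2 ≅ 0


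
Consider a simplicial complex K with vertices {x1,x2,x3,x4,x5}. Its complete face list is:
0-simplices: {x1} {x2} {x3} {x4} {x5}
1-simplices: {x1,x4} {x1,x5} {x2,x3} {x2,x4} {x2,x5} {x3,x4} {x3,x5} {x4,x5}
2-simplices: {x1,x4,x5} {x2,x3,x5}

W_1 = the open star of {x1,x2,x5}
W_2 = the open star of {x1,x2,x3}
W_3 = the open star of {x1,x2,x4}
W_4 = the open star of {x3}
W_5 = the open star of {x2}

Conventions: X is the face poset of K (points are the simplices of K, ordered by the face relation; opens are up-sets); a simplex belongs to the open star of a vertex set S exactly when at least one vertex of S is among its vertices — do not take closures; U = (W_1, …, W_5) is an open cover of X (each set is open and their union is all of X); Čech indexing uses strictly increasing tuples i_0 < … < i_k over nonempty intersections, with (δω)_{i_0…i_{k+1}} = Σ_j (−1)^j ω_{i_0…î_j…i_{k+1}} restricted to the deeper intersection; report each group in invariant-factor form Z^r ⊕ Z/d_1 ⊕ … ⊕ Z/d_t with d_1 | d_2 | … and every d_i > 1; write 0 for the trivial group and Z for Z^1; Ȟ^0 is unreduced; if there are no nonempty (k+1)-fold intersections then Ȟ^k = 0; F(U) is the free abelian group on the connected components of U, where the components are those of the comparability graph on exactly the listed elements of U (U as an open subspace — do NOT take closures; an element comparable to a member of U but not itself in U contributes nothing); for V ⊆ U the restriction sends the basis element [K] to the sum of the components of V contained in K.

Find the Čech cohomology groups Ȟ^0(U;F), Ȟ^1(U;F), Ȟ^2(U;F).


Ȟ^0 ≅ Z; Ȟ^1 ≅ Z^2; Ȟ^2 ≅ 0

nonempty overlaps:
  W1={{x1},{x2},{x5},{x1,x4},{x1,x5},{x2,x3},{x2,x4},{x2,x5},{x3,x5},{x4,x5},{x1,x4,x5},{x2,x3,x5}} W2={{x1},{x2},{x3},{x1,x4},{x1,x5},{x2,x3},{x2,x4},{x2,x5},{x3,x4},{x3,x5},{x1,x4,x5},{x2,x3,x5}} W3={{x1},{x2},{x4},{x1,x4},{x1,x5},{x2,x3},{x2,x4},{x2,x5},{x3,x4},{x4,x5},{x1,x4,x5},{x2,x3,x5}} W4={{x3},{x2,x3},{x3,x4},{x3,x5},{x2,x3,x5}} W5={{x2},{x2,x3},{x2,x4},{x2,x5},{x2,x3,x5}}
  W12={{x1},{x2},{x1,x4},{x1,x5},{x2,x3},{x2,x4},{x2,x5},{x3,x5},{x1,x4,x5},{x2,x3,x5}} W13={{x1},{x2},{x1,x4},{x1,x5},{x2,x3},{x2,x4},{x2,x5},{x4,x5},{x1,x4,x5},{x2,x3,x5}} W14={{x2,x3},{x3,x5},{x2,x3,x5}} W15={{x2},{x2,x3},{x2,x4},{x2,x5},{x2,x3,x5}} W23={{x1},{x2},{x1,x4},{x1,x5},{x2,x3},{x2,x4},{x2,x5},{x3,x4},{x1,x4,x5},{x2,x3,x5}} W24={{x3},{x2,x3},{x3,x4},{x3,x5},{x2,x3,x5}} W25={{x2},{x2,x3},{x2,x4},{x2,x5},{x2,x3,x5}} W34={{x2,x3},{x3,x4},{x2,x3,x5}} W35={{x2},{x2,x3},{x2,x4},{x2,x5},{x2,x3,x5}} W45={{x2,x3},{x2,x3,x5}}
  W123={{x1},{x2},{x1,x4},{x1,x5},{x2,x3},{x2,x4},{x2,x5},{x1,x4,x5},{x2,x3,x5}} W124={{x2,x3},{x3,x5},{x2,x3,x5}} W125={{x2},{x2,x3},{x2,x4},{x2,x5},{x2,x3,x5}} W134={{x2,x3},{x2,x3,x5}} W135={{x2},{x2,x3},{x2,x4},{x2,x5},{x2,x3,x5}} W145={{x2,x3},{x2,x3,x5}} W234={{x2,x3},{x3,x4},{x2,x3,x5}} W235={{x2},{x2,x3},{x2,x4},{x2,x5},{x2,x3,x5}} W245={{x2,x3},{x2,x3,x5}} W345={{x2,x3},{x2,x3,x5}}
  W1234={{x2,x3},{x2,x3,x5}} W1235={{x2},{x2,x3},{x2,x4},{x2,x5},{x2,x3,x5}} W1245={{x2,x3},{x2,x3,x5}} W1345={{x2,x3},{x2,x3,x5}} W2345={{x2,x3},{x2,x3,x5}}
  W12345={{x2,x3},{x2,x3,x5}}
components per intersection:
  W1: {{x1},{x2},{x5},{x1,x4},{x1,x5},{x2,x3},{x2,x4},{x2,x5},{x3,x5},{x4,x5},{x1,x4,x5},{x2,x3,x5}}
  W2: {{x1},{x1,x4},{x1,x5},{x1,x4,x5}} {{x2},{x3},{x2,x3},{x2,x4},{x2,x5},{x3,x4},{x3,x5},{x2,x3,x5}}
  W3: {{x1},{x2},{x4},{x1,x4},{x1,x5},{x2,x3},{x2,x4},{x2,x5},{x3,x4},{x4,x5},{x1,x4,x5},{x2,x3,x5}}
  W4: {{x3},{x2,x3},{x3,x4},{x3,x5},{x2,x3,x5}}
  W5: {{x2},{x2,x3},{x2,x4},{x2,x5},{x2,x3,x5}}
  W12: {{x1},{x1,x4},{x1,x5},{x1,x4,x5}} {{x2},{x2,x3},{x2,x4},{x2,x5},{x3,x5},{x2,x3,x5}}
  W13: {{x1},{x1,x4},{x1,x5},{x4,x5},{x1,x4,x5}} {{x2},{x2,x3},{x2,x4},{x2,x5},{x2,x3,x5}}
  W14: {{x2,x3},{x3,x5},{x2,x3,x5}}
  W15: {{x2},{x2,x3},{x2,x4},{x2,x5},{x2,x3,x5}}
  W23: {{x1},{x1,x4},{x1,x5},{x1,x4,x5}} {{x2},{x2,x3},{x2,x4},{x2,x5},{x2,x3,x5}} {{x3,x4}}
  W24: {{x3},{x2,x3},{x3,x4},{x3,x5},{x2,x3,x5}}
  W25: {{x2},{x2,x3},{x2,x4},{x2,x5},{x2,x3,x5}}
  W34: {{x2,x3},{x2,x3,x5}} {{x3,x4}}
  W35: {{x2},{x2,x3},{x2,x4},{x2,x5},{x2,x3,x5}}
  W45: {{x2,x3},{x2,x3,x5}}
  W123: {{x1},{x1,x4},{x1,x5},{x1,x4,x5}} {{x2},{x2,x3},{x2,x4},{x2,x5},{x2,x3,x5}}
  W124: {{x2,x3},{x3,x5},{x2,x3,x5}}
  W125: {{x2},{x2,x3},{x2,x4},{x2,x5},{x2,x3,x5}}
  W134: {{x2,x3},{x2,x3,x5}}
  W135: {{x2},{x2,x3},{x2,x4},{x2,x5},{x2,x3,x5}}
  W145: {{x2,x3},{x2,x3,x5}}
  W234: {{x2,x3},{x2,x3,x5}} {{x3,x4}}
  W235: {{x2},{x2,x3},{x2,x4},{x2,x5},{x2,x3,x5}}
  W245: {{x2,x3},{x2,x3,x5}}
  W345: {{x2,x3},{x2,x3,x5}}
  W1234: {{x2,x3},{x2,x3,x5}}
  W1235: {{x2},{x2,x3},{x2,x4},{x2,x5},{x2,x3,x5}}
  W1245: {{x2,x3},{x2,x3,x5}}
  W1345: {{x2,x3},{x2,x3,x5}}
  W2345: {{x2,x3},{x2,x3,x5}}
  W12345: {{x2,x3},{x2,x3,x5}}
C dims 6,15,12,5; δ0: rk 5, SNF 1^5; δ1: rk 8, SNF 1^8; δ2: rk 4, SNF 1^4
degree 0: 6−5−0 = 1 → Ȟ^0 ≅ Z
degree 1: 15−8−5 = 2 → Ȟ^1 ≅ Z^2
degree 2: 12−4−8 = 0 → Ȟ^2 ≅ 0


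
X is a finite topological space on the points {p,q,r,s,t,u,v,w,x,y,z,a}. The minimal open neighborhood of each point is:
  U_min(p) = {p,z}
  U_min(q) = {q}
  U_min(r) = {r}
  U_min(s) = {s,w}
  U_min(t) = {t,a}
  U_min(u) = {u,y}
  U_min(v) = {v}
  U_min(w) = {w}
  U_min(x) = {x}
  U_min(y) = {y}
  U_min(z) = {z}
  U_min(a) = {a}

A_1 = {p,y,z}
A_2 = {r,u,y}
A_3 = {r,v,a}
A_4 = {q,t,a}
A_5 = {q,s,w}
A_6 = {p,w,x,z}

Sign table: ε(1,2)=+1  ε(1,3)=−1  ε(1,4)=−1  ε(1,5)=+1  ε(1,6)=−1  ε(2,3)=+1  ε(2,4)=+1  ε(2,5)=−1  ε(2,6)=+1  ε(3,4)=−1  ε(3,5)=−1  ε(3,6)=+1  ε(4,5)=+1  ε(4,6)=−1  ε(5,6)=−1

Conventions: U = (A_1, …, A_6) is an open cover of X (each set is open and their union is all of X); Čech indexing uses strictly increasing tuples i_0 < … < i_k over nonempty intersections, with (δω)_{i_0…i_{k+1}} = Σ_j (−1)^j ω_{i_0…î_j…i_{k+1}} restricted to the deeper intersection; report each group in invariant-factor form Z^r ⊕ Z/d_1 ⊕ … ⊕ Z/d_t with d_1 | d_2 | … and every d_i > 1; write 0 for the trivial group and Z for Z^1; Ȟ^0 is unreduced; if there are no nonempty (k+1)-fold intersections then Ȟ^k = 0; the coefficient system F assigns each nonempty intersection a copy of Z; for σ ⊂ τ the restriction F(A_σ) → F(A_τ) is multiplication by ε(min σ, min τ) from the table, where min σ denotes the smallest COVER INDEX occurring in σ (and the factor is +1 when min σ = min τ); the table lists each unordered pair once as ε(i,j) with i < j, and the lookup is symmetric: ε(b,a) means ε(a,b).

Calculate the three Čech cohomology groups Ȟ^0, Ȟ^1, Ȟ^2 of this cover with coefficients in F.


cover nerve:
  A12={y} A16={p,z} A23={r} A34={a} A45={q} A56={w}
C dims 6,6; δ0: rk 6, SNF 1^5·2
Ȟ^0: (6−6)−0=0 ⇒ 0
Ȟ^1: (6−0)−6=0 plus torsion [2] ⇒ Z/2
Ȟ^2: (0−0)−0=0 ⇒ 0

Ȟ^0 ≅ 0, Ȟ^1 ≅ Z/2, Ȟ^2 ≅ 0


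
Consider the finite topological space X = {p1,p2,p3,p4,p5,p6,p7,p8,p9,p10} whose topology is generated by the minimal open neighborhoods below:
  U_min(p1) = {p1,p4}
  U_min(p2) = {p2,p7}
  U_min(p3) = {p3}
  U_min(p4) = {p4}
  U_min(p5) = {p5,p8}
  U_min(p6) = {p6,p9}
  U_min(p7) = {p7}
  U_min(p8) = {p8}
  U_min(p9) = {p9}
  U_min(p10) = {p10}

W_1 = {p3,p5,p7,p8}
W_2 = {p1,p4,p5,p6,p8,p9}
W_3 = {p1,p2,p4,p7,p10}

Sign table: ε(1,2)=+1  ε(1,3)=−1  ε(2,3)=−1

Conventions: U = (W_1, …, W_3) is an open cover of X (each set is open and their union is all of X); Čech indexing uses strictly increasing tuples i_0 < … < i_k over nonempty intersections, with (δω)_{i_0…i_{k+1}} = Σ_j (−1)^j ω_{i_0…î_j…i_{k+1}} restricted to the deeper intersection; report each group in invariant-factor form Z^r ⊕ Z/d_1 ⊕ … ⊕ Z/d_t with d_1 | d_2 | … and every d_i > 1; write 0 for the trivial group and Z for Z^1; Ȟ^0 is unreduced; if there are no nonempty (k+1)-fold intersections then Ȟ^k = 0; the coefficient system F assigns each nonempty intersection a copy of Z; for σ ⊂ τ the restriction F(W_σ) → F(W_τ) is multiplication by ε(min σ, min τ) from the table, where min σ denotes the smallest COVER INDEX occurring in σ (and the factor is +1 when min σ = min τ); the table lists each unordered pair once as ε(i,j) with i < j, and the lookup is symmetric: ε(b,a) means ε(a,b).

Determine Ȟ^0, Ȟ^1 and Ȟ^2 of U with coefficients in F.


nonempty intersections:
  W12={p5,p8} W13={p7} W23={p1,p4}
C dims 3,3; δ0: rk 2, SNF 1^2
Ȟ^0: (3−2)−0=1 ⇒ Z
Ȟ^1: (3−0)−2=1 ⇒ Z
Ȟ^2: (0−0)−0=0 ⇒ 0

Ȟ^0 = Z, Ȟ^1 = Z and Ȟ^2 = 0


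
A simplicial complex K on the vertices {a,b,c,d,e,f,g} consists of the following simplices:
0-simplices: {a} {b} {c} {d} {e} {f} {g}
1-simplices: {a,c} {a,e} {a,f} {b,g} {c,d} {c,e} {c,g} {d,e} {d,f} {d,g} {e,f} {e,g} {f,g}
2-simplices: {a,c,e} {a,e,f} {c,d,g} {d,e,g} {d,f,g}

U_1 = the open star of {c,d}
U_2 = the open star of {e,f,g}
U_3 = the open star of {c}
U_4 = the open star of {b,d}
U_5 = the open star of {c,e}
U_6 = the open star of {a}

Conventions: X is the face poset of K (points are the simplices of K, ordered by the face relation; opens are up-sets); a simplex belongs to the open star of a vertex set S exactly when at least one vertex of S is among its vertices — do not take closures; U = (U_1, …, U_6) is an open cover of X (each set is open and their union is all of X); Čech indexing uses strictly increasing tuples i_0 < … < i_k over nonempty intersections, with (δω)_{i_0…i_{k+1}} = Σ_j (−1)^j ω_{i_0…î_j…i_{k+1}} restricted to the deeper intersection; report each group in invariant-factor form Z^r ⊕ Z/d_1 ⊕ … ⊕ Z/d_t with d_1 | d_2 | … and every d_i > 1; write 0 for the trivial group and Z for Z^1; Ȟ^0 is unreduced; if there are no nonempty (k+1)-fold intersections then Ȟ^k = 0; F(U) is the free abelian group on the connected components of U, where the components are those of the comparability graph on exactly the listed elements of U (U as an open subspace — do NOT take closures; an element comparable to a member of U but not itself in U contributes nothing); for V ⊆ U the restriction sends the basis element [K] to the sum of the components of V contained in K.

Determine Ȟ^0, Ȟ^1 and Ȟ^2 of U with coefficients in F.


Ȟ^0 = Z; Ȟ^1 = Z; Ȟ^2 = 0

nonempty intersections:
  U1={{c},{d},{a,c},{c,d},{c,e},{c,g},{d,e},{d,f},{d,g},{a,c,e},{c,d,g},{d,e,g},{d,f,g}} U2={{e},{f},{g},{a,e},{a,f},{b,g},{c,e},{c,g},{d,e},{d,f},{d,g},{e,f},{e,g},{f,g},{a,c,e},{a,e,f},{c,d,g},{d,e,g},{d,f,g}} U3={{c},{a,c},{c,d},{c,e},{c,g},{a,c,e},{c,d,g}} U4={{b},{d},{b,g},{c,d},{d,e},{d,f},{d,g},{c,d,g},{d,e,g},{d,f,g}} U5={{c},{e},{a,c},{a,e},{c,d},{c,e},{c,g},{d,e},{e,f},{e,g},{a,c,e},{a,e,f},{c,d,g},{d,e,g}} U6={{a},{a,c},{a,e},{a,f},{a,c,e},{a,e,f}}
  U12={{c,e},{c,g},{d,e},{d,f},{d,g},{a,c,e},{c,d,g},{d,e,g},{d,f,g}} U13={{c},{a,c},{c,d},{c,e},{c,g},{a,c,e},{c,d,g}} U14={{d},{c,d},{d,e},{d,f},{d,g},{c,d,g},{d,e,g},{d,f,g}} U15={{c},{a,c},{c,d},{c,e},{c,g},{d,e},{a,c,e},{c,d,g},{d,e,g}} U16={{a,c},{a,c,e}} U23={{c,e},{c,g},{a,c,e},{c,d,g}} U24={{b,g},{d,e},{d,f},{d,g},{c,d,g},{d,e,g},{d,f,g}} U25={{e},{a,e},{c,e},{c,g},{d,e},{e,f},{e,g},{a,c,e},{a,e,f},{c,d,g},{d,e,g}} U26={{a,e},{a,f},{a,c,e},{a,e,f}} U34={{c,d},{c,d,g}} U35={{c},{a,c},{c,d},{c,e},{c,g},{a,c,e},{c,d,g}} U36={{a,c},{a,c,e}} U45={{c,d},{d,e},{c,d,g},{d,e,g}} U56={{a,c},{a,e},{a,c,e},{a,e,f}}
  U123={{c,e},{c,g},{a,c,e},{c,d,g}} U124={{d,e},{d,f},{d,g},{c,d,g},{d,e,g},{d,f,g}} U125={{c,e},{c,g},{d,e},{a,c,e},{c,d,g},{d,e,g}} U126={{a,c,e}} U134={{c,d},{c,d,g}} U135={{c},{a,c},{c,d},{c,e},{c,g},{a,c,e},{c,d,g}} U136={{a,c},{a,c,e}} U145={{c,d},{d,e},{c,d,g},{d,e,g}} U156={{a,c},{a,c,e}} U234={{c,d,g}} U235={{c,e},{c,g},{a,c,e},{c,d,g}} U236={{a,c,e}} U245={{d,e},{c,d,g},{d,e,g}} U256={{a,e},{a,c,e},{a,e,f}} U345={{c,d},{c,d,g}} U356={{a,c},{a,c,e}}
  U1234={{c,d,g}} U1235={{c,e},{c,g},{a,c,e},{c,d,g}} U1236={{a,c,e}} U1245={{d,e},{c,d,g},{d,e,g}} U1256={{a,c,e}} U1345={{c,d},{c,d,g}} U1356={{a,c},{a,c,e}} U2345={{c,d,g}} U2356={{a,c,e}}
  U12345={{c,d,g}} U12356={{a,c,e}}
components per intersection:
  U1: {{c},{d},{a,c},{c,d},{c,e},{c,g},{d,e},{d,f},{d,g},{a,c,e},{c,d,g},{d,e,g},{d,f,g}}
  U2: {{e},{f},{g},{a,e},{a,f},{b,g},{c,e},{c,g},{d,e},{d,f},{d,g},{e,f},{e,g},{f,g},{a,c,e},{a,e,f},{c,d,g},{d,e,g},{d,f,g}}
  U3: {{c},{a,c},{c,d},{c,e},{c,g},{a,c,e},{c,d,g}}
  U4: {{b},{b,g}} {{d},{c,d},{d,e},{d,f},{d,g},{c,d,g},{d,e,g},{d,f,g}}
  U5: {{c},{e},{a,c},{a,e},{c,d},{c,e},{c,g},{d,e},{e,f},{e,g},{a,c,e},{a,e,f},{c,d,g},{d,e,g}}
  U6: {{a},{a,c},{a,e},{a,f},{a,c,e},{a,e,f}}
  U12: {{c,e},{a,c,e}} {{c,g},{d,e},{d,f},{d,g},{c,d,g},{d,e,g},{d,f,g}}
  U13: {{c},{a,c},{c,d},{c,e},{c,g},{a,c,e},{c,d,g}}
  U14: {{d},{c,d},{d,e},{d,f},{d,g},{c,d,g},{d,e,g},{d,f,g}}
  U15: {{c},{a,c},{c,d},{c,e},{c,g},{a,c,e},{c,d,g}} {{d,e},{d,e,g}}
  U16: {{a,c},{a,c,e}}
  U23: {{c,e},{a,c,e}} {{c,g},{c,d,g}}
  U24: {{b,g}} {{d,e},{d,f},{d,g},{c,d,g},{d,e,g},{d,f,g}}
  U25: {{e},{a,e},{c,e},{d,e},{e,f},{e,g},{a,c,e},{a,e,f},{d,e,g}} {{c,g},{c,d,g}}
  U26: {{a,e},{a,f},{a,c,e},{a,e,f}}
  U34: {{c,d},{c,d,g}}
  U35: {{c},{a,c},{c,d},{c,e},{c,g},{a,c,e},{c,d,g}}
  U36: {{a,c},{a,c,e}}
  U45: {{c,d},{c,d,g}} {{d,e},{d,e,g}}
  U56: {{a,c},{a,e},{a,c,e},{a,e,f}}
  U123: {{c,e},{a,c,e}} {{c,g},{c,d,g}}
  U124: {{d,e},{d,f},{d,g},{c,d,g},{d,e,g},{d,f,g}}
  U125: {{c,e},{a,c,e}} {{c,g},{c,d,g}} {{d,e},{d,e,g}}
  U126: {{a,c,e}}
  U134: {{c,d},{c,d,g}}
  U135: {{c},{a,c},{c,d},{c,e},{c,g},{a,c,e},{c,d,g}}
  U136: {{a,c},{a,c,e}}
  U145: {{c,d},{c,d,g}} {{d,e},{d,e,g}}
  U156: {{a,c},{a,c,e}}
  U234: {{c,d,g}}
  U235: {{c,e},{a,c,e}} {{c,g},{c,d,g}}
  U236: {{a,c,e}}
  U245: {{d,e},{d,e,g}} {{c,d,g}}
  U256: {{a,e},{a,c,e},{a,e,f}}
  U345: {{c,d},{c,d,g}}
  U356: {{a,c},{a,c,e}}
  U1234: {{c,d,g}}
  U1235: {{c,e},{a,c,e}} {{c,g},{c,d,g}}
  U1236: {{a,c,e}}
  U1245: {{d,e},{d,e,g}} {{c,d,g}}
  U1256: {{a,c,e}}
  U1345: {{c,d},{c,d,g}}
  U1356: {{a,c},{a,c,e}}
  U2345: {{c,d,g}}
  U2356: {{a,c,e}}
  U12345: {{c,d,g}}
  U12356: {{a,c,e}}
C dims 7,20,22,11; δ0: rk 6, SNF 1^6; δ1: rk 13, SNF 1^13; δ2: rk 9, SNF 1^9
Ȟ^0: (7−6)−0=1 ⇒ Z
Ȟ^1: (20−13)−6=1 ⇒ Z
Ȟ^2: (22−9)−13=0 ⇒ 0


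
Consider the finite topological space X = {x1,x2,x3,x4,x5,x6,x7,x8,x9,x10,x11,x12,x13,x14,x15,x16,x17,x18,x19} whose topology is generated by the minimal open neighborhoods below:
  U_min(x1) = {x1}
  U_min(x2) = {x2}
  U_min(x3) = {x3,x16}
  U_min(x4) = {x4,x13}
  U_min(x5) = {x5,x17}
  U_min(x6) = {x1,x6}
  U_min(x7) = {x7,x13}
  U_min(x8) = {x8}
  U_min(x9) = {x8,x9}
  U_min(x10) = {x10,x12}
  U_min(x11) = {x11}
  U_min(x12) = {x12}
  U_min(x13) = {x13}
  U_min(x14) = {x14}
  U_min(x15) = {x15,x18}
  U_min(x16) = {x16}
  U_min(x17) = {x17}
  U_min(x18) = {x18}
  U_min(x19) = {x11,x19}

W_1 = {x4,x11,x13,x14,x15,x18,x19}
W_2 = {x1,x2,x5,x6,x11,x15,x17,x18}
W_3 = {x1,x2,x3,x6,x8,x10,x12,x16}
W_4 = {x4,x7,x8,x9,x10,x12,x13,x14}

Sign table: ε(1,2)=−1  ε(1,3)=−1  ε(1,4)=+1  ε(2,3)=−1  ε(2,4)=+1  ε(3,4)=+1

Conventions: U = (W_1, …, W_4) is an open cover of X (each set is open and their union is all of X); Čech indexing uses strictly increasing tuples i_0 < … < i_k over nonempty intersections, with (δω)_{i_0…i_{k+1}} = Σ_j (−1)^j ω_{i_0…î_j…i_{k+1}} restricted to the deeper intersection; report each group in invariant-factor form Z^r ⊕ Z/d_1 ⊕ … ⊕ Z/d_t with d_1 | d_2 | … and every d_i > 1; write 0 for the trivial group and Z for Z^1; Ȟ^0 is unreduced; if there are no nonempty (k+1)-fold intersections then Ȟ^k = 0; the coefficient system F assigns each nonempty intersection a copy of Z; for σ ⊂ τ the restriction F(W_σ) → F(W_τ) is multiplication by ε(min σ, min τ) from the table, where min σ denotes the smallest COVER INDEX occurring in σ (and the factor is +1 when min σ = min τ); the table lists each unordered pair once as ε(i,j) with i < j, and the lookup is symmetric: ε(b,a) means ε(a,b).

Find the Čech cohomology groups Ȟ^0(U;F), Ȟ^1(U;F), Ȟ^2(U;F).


nonempty overlaps:
  W12={x11,x15,x18} W14={x4,x13,x14} W23={x1,x2,x6} W34={x8,x10,x12}
C dims 4,4; δ0: rk 3, SNF 1^3
degree 0: 4−3−0 = 1 → Ȟ^0 ≅ Z
degree 1: 4−0−3 = 1 → Ȟ^1 ≅ Z
degree 2: 0−0−0 = 0 → Ȟ^2 ≅ 0

Ȟ^0(U;F) ≅ Z; Ȟ^1(U;F) ≅ Z; Ȟ^2(U;F) ≅ 0


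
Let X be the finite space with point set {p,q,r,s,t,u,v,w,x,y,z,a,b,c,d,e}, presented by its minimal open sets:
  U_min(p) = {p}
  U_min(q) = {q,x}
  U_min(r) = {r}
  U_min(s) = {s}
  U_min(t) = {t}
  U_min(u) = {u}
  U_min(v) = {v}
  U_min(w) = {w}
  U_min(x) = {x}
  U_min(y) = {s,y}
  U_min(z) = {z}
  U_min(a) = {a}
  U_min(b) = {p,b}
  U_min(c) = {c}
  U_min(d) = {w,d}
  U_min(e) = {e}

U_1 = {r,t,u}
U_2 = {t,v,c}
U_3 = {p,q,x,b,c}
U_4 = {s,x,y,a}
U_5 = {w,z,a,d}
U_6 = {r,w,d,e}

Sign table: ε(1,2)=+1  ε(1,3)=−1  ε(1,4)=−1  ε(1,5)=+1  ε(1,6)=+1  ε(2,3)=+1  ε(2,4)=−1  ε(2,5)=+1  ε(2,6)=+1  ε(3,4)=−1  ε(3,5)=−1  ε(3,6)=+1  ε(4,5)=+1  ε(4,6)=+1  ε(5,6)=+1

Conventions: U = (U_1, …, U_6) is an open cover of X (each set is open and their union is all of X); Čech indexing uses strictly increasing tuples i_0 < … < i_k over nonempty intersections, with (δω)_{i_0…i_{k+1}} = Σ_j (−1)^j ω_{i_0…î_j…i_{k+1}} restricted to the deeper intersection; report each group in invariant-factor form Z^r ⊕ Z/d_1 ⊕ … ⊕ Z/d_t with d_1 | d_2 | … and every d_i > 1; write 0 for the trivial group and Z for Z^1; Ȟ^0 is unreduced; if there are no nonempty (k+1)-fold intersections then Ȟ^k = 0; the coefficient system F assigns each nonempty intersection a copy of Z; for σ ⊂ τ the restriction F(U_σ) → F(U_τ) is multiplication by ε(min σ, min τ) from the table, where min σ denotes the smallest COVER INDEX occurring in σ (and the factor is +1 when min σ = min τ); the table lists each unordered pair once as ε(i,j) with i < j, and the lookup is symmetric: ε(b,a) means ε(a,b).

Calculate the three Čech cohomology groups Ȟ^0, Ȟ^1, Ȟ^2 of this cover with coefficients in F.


Ȟ^0 ≅ 0,  Ȟ^1 ≅ Z/2,  Ȟ^2 ≅ 0

intersection data:
  U12={t} U16={r} U23={c} U34={x} U45={a} U56={w,d}
C dims 6,6; δ0: rk 6, SNF 1^5·2
Ȟ^0 = (6 − 6) − 0 = 0, so Ȟ^0 ≅ 0
Ȟ^1 = (6 − 0) − 6 = 0 plus torsion [2], so Ȟ^1 ≅ Z/2
Ȟ^2 = (0 − 0) − 0 = 0, so Ȟ^2 ≅ 0


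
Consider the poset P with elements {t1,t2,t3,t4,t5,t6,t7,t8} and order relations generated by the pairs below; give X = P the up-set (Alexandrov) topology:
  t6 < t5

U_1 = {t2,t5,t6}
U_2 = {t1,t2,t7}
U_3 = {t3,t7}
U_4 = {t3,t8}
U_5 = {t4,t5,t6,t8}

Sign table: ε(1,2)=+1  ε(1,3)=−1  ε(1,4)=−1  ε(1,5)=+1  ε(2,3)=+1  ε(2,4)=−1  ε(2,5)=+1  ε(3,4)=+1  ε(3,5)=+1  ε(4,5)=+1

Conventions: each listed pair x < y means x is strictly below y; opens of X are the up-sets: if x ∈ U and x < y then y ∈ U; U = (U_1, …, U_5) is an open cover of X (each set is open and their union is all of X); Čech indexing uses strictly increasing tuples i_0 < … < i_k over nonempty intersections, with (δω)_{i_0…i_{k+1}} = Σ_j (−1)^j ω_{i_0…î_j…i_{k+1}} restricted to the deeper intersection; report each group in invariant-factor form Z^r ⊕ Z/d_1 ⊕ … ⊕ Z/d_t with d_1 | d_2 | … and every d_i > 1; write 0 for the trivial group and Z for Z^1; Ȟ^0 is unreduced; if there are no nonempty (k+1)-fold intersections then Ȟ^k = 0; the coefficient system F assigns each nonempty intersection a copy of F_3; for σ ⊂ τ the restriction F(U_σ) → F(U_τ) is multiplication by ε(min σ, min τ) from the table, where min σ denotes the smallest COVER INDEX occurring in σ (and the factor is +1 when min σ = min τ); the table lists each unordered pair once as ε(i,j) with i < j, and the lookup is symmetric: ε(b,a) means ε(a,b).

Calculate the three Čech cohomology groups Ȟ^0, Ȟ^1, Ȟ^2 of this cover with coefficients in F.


Ȟ^0 ≅ Z/3,  Ȟ^1 ≅ Z/3,  Ȟ^2 ≅ 0

nerve simplices:
  U12={t2} U15={t5,t6} U23={t7} U34={t3} U45={t8}
C dims 5,5; δ0: rk_F3 4
degree 0: 5−4−0 = 1 → Ȟ^0 ≅ Z/3
degree 1: 5−0−4 = 1 → Ȟ^1 ≅ Z/3
degree 2: 0−0−0 = 0 → Ȟ^2 ≅ 0
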